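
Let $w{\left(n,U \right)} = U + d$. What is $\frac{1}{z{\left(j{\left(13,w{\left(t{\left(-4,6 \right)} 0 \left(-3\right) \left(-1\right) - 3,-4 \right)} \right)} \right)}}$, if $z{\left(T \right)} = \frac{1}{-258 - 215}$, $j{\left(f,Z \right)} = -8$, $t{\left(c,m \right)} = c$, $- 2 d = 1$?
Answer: $-473$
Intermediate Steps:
$d = - \frac{1}{2}$ ($d = \left(- \frac{1}{2}\right) 1 = - \frac{1}{2} \approx -0.5$)
$w{\left(n,U \right)} = - \frac{1}{2} + U$ ($w{\left(n,U \right)} = U - \frac{1}{2} = - \frac{1}{2} + U$)
$z{\left(T \right)} = - \frac{1}{473}$ ($z{\left(T \right)} = \frac{1}{-473} = - \frac{1}{473}$)
$\frac{1}{z{\left(j{\left(13,w{\left(t{\left(-4,6 \right)} 0 \left(-3\right) \left(-1\right) - 3,-4 \right)} \right)} \right)}} = \frac{1}{- \frac{1}{473}} = -473$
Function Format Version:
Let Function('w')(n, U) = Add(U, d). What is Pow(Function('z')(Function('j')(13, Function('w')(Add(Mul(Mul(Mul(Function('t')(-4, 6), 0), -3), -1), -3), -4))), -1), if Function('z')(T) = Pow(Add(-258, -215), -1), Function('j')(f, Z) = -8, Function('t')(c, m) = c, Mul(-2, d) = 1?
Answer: -473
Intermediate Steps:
d = Rational(-1, 2) (d = Mul(Rational(-1, 2), 1) = Rational(-1, 2) ≈ -0.50000)
Function('w')(n, U) = Add(Rational(-1, 2), U) (Function('w')(n, U) = Add(U, Rational(-1, 2)) = Add(Rational(-1, 2), U))
Function('z')(T) = Rational(-1, 473) (Function('z')(T) = Pow(-473, -1) = Rational(-1, 473))
Pow(Function('z')(Function('j')(13, Function('w')(Add(Mul(Mul(Mul(Function('t')(-4, 6), 0), -3), -1), -3), -4))), -1) = Pow(Rational(-1, 473), -1) = -473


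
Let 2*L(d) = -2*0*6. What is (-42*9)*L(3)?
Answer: 0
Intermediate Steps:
L(d) = 0 (L(d) = (-2*0*6)/2 = (0*6)/2 = (1/2)*0 = 0)
(-42*9)*L(3) = -42*9*0 = -378*0 = 0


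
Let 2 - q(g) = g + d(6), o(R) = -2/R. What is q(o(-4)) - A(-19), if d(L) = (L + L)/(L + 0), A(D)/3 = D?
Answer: 113/2 ≈ 56.500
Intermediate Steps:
A(D) = 3*D
d(L) = 2 (d(L) = (2*L)/L = 2)
q(g) = -g (q(g) = 2 - (g + 2) = 2 - (2 + g) = 2 + (-2 - g) = -g)
q(o(-4)) - A(-19) = -(-2)/(-4) - 3*(-19) = -(-2)*(-1)/4 - 1*(-57) = -1*½ + 57 = -½ + 57 = 113/2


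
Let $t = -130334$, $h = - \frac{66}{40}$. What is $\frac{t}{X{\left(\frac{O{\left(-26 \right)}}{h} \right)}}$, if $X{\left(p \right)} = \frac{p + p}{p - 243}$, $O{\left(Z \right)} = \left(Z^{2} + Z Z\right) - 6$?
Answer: $- \frac{2276869813}{26920} \approx -84579.0$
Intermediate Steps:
$h = - \frac{33}{20}$ ($h = \left(-66\right) \frac{1}{40} = - \frac{33}{20} \approx -1.65$)
$O{\left(Z \right)} = -6 + 2 Z^{2}$ ($O{\left(Z \right)} = \left(Z^{2} + Z^{2}\right) - 6 = 2 Z^{2} - 6 = -6 + 2 Z^{2}$)
$X{\left(p \right)} = \frac{2 p}{-243 + p}$
$\frac{t}{X{\left(\frac{O{\left(-26 \right)}}{h} \right)}} = - \frac{130334}{2 \frac{-6 + 2 \left(-26\right)^{2}}{- \frac{33}{20}} \frac{1}{-243 + \frac{-6 + 2 \left(-26\right)^{2}}{- \frac{33}{20}}}} = - \frac{130334}{2 \left(-6 + 2 \cdot 676\right) \left(- \frac{20}{33}\right) \frac{1}{-243 + \left(-6 + 2 \cdot 676\right) \left(- \frac{20}{33}\right)}} = - \frac{130334}{2 \left(-6 + 1352\right) \left(- \frac{20}{33}\right) \frac{1}{-243 + \left(-6 + 1352\right) \left(- \frac{20}{33}\right)}} = - \frac{130334}{2 \cdot 1346 \left(- \frac{20}{33}\right) \frac{1}{-243 + 1346 \left(- \frac{20}{33}\right)}} = - \frac{130334}{2 \left(- \frac{26920}{33}\right) \frac{1}{-243 - \frac{26920}{33}}} = - \frac{130334}{2 \left(- \frac{26920}{33}\right) \frac{1}{- \frac{34939}{33}}} = - \frac{130334}{2 \left(- \frac{26920}{33}\right) \left(- \frac{33}{34939}\right)} = - \frac{130334}{\frac{53840}{34939}} = \left(-130334\right) \frac{34939}{53840} = - \frac{2276869813}{26920}$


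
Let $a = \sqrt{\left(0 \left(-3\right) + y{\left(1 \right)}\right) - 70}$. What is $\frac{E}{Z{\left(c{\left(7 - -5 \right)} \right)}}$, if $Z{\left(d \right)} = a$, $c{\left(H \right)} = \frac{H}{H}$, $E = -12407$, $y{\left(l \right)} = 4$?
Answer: $\frac{12407 i \sqrt{66}}{66} \approx 1527.2 i$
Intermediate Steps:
$c{\left(H \right)} = 1$
$a = i \sqrt{66}$ ($a = \sqrt{\left(0 \left(-3\right) + 4\right) - 70} = \sqrt{\left(0 + 4\right) - 70} = \sqrt{4 - 70} = \sqrt{-66} = i \sqrt{66} \approx 8.124 i$)
$Z{\left(d \right)} = i \sqrt{66}$
$\frac{E}{Z{\left(c{\left(7 - -5 \right)} \right)}} = - \frac{12407}{i \sqrt{66}} = - 12407 \left(- \frac{i \sqrt{66}}{66}\right) = \frac{12407 i \sqrt{66}}{66}$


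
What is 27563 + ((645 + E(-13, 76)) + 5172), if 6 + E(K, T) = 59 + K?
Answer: 33420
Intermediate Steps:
E(K, T) = 53 + K (E(K, T) = -6 + (59 + K) = 53 + K)
27563 + ((645 + E(-13, 76)) + 5172) = 27563 + ((645 + (53 - 13)) + 5172) = 27563 + ((645 + 40) + 5172) = 27563 + (685 + 5172) = 27563 + 5857 = 33420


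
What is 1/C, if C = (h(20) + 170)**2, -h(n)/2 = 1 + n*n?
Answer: 1/399424 ≈ 2.5036e-6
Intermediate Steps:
h(n) = -2 - 2*n**2 (h(n) = -2*(1 + n*n) = -2*(1 + n**2) = -2 - 2*n**2)
C = 399424 (C = ((-2 - 2*20**2) + 170)**2 = ((-2 - 2*400) + 170)**2 = ((-2 - 800) + 170)**2 = (-802 + 170)**2 = (-632)**2 = 399424)
1/C = 1/399424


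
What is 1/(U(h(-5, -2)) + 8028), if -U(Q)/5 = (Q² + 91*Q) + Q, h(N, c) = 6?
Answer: 1/5088 ≈ 0.00019654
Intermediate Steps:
U(Q) = -460*Q - 5*Q² (U(Q) = -5*((Q² + 91*Q) + Q) = -5*(Q² + 92*Q) = -460*Q - 5*Q²)
1/(U(h(-5, -2)) + 8028) = 1/(-5*6*(92 + 6) + 8028) = 1/(-5*6*98 + 8028) = 1/(-2940 + 8028) = 1/5088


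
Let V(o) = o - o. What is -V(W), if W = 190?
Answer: 0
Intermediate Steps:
V(o) = 0
-V(W) = -1*0 = 0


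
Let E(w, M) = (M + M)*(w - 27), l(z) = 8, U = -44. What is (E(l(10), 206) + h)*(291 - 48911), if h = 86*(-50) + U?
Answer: 591802640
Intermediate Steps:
h = -4344 (h = 86*(-50) - 44 = -4300 - 44 = -4344)
E(w, M) = 2*M*(-27 + w) (E(w, M) = (2*M)*(-27 + w) = 2*M*(-27 + w))
(E(l(10), 206) + h)*(291 - 48911) = (2*206*(-27 + 8) - 4344)*(291 - 48911) = (2*206*(-19) - 4344)*(-48620) = (-7828 - 4344)*(-48620) = -12172*(-48620) = 591802640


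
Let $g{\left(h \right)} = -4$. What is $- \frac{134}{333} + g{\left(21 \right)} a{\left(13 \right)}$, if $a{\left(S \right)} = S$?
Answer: $- \frac{17450}{333} \approx -52.402$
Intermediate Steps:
$- \frac{134}{333} + g{\left(21 \right)} a{\left(13 \right)} = - \frac{134}{333} - 52 = - \frac{17450}{333}$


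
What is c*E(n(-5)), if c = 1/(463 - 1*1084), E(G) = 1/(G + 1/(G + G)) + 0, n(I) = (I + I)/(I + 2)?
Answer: -20/43263 ≈ -0.00046229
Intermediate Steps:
n(I) = 2*I/(2 + I) (n(I) = (2*I)/(2 + I) = 2*I/(2 + I))
E(G) = 1/(G + 1/(2*G)) (E(G) = 1/(G + 1/(2*G)) + 0 = 1/(G + 1/(2*G)))
c = -1/621 (c = 1/(463 - 1084) = 1/(-621) = -1/621 ≈ -0.0016103)
c*E(n(-5)) = -2*2*(-5)/(2 - 5)/(621*(1 + 2*(2*(-5)/(2 - 5))**2)) = -2*2*(-5)/(-3)/(621*(1 + 2*(2*(-5)/(-3))**2)) = -2*2*(-5)*(-1/3)/(621*(1 + 2*(2*(-5)*(-1/3))**2)) = -2*10/(621*3*(1 + 2*(10/3)**2)) = -2*10/(621*3*(1 + 2*(100/9))) = -2*10/(621*3*(1 + 200/9)) = -2*10/(621*3*209/9) = -2*10*9/(621*3*209) = -1/621*60/209 = -20/43263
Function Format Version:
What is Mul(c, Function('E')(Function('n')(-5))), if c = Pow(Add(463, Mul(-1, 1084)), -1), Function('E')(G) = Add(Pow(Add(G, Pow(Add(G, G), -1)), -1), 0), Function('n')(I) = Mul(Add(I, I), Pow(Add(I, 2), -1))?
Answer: Rational(-20, 43263) ≈ -0.00046229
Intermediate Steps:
Function('n')(I) = Mul(2, I, Pow(Add(2, I), -1)) (Function('n')(I) = Mul(Mul(2, I), Pow(Add(2, I), -1)) = Mul(2, I, Pow(Add(2, I), -1)))
Function('E')(G) = Pow(Add(G, Mul(Rational(1, 2), Pow(G, -1))), -1) (Function('E')(G) = Add(Pow(Add(G, Pow(Mul(2, G), -1)), -1), 0) = Add(Pow(Add(G, Mul(Rational(1, 2), Pow(G, -1))), -1), 0) = Pow(Add(G, Mul(Rational(1, 2), Pow(G, -1))), -1))
c = Rational(-1, 621) (c = Pow(Add(463, -1084), -1) = Pow(-621, -1) = Rational(-1, 621) ≈ -0.0016103)
Mul(c, Function('E')(Function('n')(-5))) = Mul(Rational(-1, 621), Mul(2, Mul(2, -5, Pow(Add(2, -5), -1)), Pow(Add(1, Mul(2, Pow(Mul(2, -5, Pow(Add(2, -5), -1)), 2))), -1))) = Mul(Rational(-1, 621), Mul(2, Mul(2, -5, Pow(-3, -1)), Pow(Add(1, Mul(2, Pow(Mul(2, -5, Pow(-3, -1)), 2))), -1))) = Mul(Rational(-1, 621), Mul(2, Mul(2, -5, Rational(-1, 3)), Pow(Add(1, Mul(2, Pow(Mul(2, -5, Rational(-1, 3)), 2))), -1))) = Mul(Rational(-1, 621), Mul(2, Rational(10, 3), Pow(Add(1, Mul(2, Pow(Rational(10, 3), 2))), -1))) = Mul(Rational(-1, 621), Mul(2, Rational(10, 3), Pow(Add(1, Mul(2, Rational(100, 9))), -1))) = Mul(Rational(-1, 621), Mul(2, Rational(10, 3), Pow(Add(1, Rational(200, 9)), -1))) = Mul(Rational(-1, 621), Mul(2, Rational(10, 3), Pow(Rational(209, 9), -1))) = Mul(Rational(-1, 621), Mul(2, Rational(10, 3), Rational(9, 209))) = Mul(Rational(-1, 621), Rational(60, 209)) = Rational(-20, 43263)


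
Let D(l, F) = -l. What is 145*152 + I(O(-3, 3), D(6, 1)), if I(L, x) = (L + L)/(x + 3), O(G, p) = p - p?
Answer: 22040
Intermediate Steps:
O(G, p) = 0
I(L, x) = 2*L/(3 + x) (I(L, x) = (2*L)/(3 + x) = 2*L/(3 + x))
145*152 + I(O(-3, 3), D(6, 1)) = 145*152 + 2*0/(3 - 1*6) = 22040 + 2*0/(3 - 6) = 22040 + 2*0/(-3) = 22040 + 2*0*(-1/3) = 22040 + 0 = 22040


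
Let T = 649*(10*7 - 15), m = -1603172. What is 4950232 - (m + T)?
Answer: 6517709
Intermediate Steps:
T = 35695 (T = 649*(70 - 15) = 649*55 = 35695)
4950232 - (m + T) = 4950232 - (-1603172 + 35695) = 4950232 - 1*(-1567477) = 4950232 + 1567477 = 6517709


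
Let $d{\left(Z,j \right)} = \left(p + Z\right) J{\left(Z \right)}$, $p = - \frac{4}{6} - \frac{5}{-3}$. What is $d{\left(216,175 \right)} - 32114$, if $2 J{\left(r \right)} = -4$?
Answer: $-32548$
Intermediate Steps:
$J{\left(r \right)} = -2$ ($J{\left(r \right)} = \frac{1}{2} \left(-4\right) = -2$)
$p = 1$ ($p = \left(-4\right) \frac{1}{6} - - \frac{5}{3} = - \frac{2}{3} + \frac{5}{3} = 1$)
$d{\left(Z,j \right)} = -2 - 2 Z$ ($d{\left(Z,j \right)} = \left(1 + Z\right) \left(-2\right) = -2 - 2 Z$)
$d{\left(216,175 \right)} - 32114 = \left(-2 - 432\right) - 32114 = -434 - 32114 = -32548$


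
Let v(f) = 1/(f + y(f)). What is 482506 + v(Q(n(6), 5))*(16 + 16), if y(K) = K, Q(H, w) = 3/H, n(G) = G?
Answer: 482538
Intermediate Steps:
v(f) = 1/(2*f) (v(f) = 1/(f + f) = 1/(2*f))
482506 + v(Q(n(6), 5))*(16 + 16) = 482506 + (1/(2*((3/6))))*(16 + 16) = 482506 + (1/(2*((3*(⅙)))))*32 = 482506 + (1/(2*(½)))*32 = 482506 + ((½)*2)*32 = 482506 + 1*32 = 482506 + 32 = 482538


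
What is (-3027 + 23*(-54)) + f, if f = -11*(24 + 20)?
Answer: -4753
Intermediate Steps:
f = -484 (f = -11*44 = -484)
(-3027 + 23*(-54)) + f = (-3027 + 23*(-54)) - 484 = (-3027 - 1242) - 484 = -4269 - 484 = -4753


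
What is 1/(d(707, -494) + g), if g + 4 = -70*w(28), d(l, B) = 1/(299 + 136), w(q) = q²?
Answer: -435/23874539 ≈ -1.8220e-5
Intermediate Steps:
d(l, B) = 1/435
g = -54884 (g = -4 - 70*28² = -4 - 70*784 = -4 - 54880 = -54884)
1/(d(707, -494) + g) = 1/(1/435 - 54884) = 1/(-23874539/435) = -435/23874539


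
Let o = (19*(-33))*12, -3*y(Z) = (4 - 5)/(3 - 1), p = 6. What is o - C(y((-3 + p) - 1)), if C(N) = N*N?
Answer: -270865/36 ≈ -7524.0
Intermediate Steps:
y(Z) = ⅙ (y(Z) = -(4 - 5)/(3*(3 - 1)) = -(-1)/(3*2) = -⅓*(-½) = ⅙)
o = -7524 (o = -627*12 = -7524)
C(N) = N²
o - C(y((-3 + p) - 1)) = -7524 - (⅙)² = -7524 - 1*1/36 = -7524 - 1/36 = -270865/36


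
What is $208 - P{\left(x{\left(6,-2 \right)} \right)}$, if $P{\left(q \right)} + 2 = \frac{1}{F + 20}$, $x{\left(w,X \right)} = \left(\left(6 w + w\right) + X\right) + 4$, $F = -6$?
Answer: $\frac{2939}{14} \approx 209.93$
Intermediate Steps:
$x{\left(w,X \right)} = 4 + X + 7 w$ ($x{\left(w,X \right)} = \left(7 w + X\right) + 4 = \left(X + 7 w\right) + 4 = 4 + X + 7 w$)
$P{\left(q \right)} = - \frac{27}{14}$ ($P{\left(q \right)} = -2 + \frac{1}{-6 + 20} = -2 + \frac{1}{14} = - \frac{27}{14}$)
$208 - P{\left(x{\left(6,-2 \right)} \right)} = 208 - - \frac{27}{14} = 208 + \frac{27}{14} = \frac{2939}{14}$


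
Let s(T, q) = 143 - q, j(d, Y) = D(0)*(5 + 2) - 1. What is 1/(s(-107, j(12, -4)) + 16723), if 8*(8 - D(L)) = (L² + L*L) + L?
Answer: 1/16811 ≈ 5.9485e-5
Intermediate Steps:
D(L) = 8 - L²/4 - L/8 (D(L) = 8 - ((L² + L*L) + L)/8 = 8 - ((L² + L²) + L)/8 = 8 - (2*L² + L)/8 = 8 - (L + 2*L²)/8 = 8 + (-L²/4 - L/8) = 8 - L²/4 - L/8)
j(d, Y) = 55 (j(d, Y) = (8 - ¼*0² - ⅛*0)*(5 + 2) - 1 = (8 - ¼*0 + 0)*7 - 1 = (8 + 0 + 0)*7 - 1 = 8*7 - 1 = 56 - 1 = 55)
1/(s(-107, j(12, -4)) + 16723) = 1/((143 - 1*55) + 16723) = 1/((143 - 55) + 16723) = 1/(88 + 16723) = 1/16811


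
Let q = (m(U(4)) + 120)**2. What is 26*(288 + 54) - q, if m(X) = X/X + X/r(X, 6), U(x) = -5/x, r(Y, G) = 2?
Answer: -358281/64 ≈ -5598.1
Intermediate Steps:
m(X) = 1 + X/2 (m(X) = X/X + X/2 = 1 + X*(1/2) = 1 + X/2)
q = 927369/64 (q = ((1 + (-5/4)/2) + 120)**2 = ((1 + (-5*1/4)/2) + 120)**2 = ((1 + (1/2)*(-5/4)) + 120)**2 = ((1 - 5/8) + 120)**2 = (3/8 + 120)**2 = (963/8)**2 = 927369/64 ≈ 14490.)
26*(288 + 54) - q = 26*(288 + 54) - 1*927369/64 = 26*342 - 927369/64 = 8892 - 927369/64 = -358281/64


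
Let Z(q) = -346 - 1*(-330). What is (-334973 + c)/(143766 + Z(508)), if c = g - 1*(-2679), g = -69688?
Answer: -200991/71875 ≈ -2.7964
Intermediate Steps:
Z(q) = -16 (Z(q) = -346 + 330 = -16)
c = -67009 (c = -69688 - 1*(-2679) = -69688 + 2679 = -67009)
(-334973 + c)/(143766 + Z(508)) = (-334973 - 67009)/(143766 - 16) = -401982/143750 = -401982*1/143750 = -200991/71875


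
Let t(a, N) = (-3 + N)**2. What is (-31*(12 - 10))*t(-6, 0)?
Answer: -558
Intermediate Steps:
(-31*(12 - 10))*t(-6, 0) = (-31*(12 - 10))*(-3 + 0)**2 = -31*2*(-3)**2 = -62*9 = -558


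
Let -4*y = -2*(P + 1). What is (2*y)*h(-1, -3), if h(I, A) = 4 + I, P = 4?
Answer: 15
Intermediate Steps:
y = 5/2 (y = -(-1)*(4 + 1)/2 = -(-1)*5/2 = -¼*(-10) = 5/2 ≈ 2.5000)
(2*y)*h(-1, -3) = (2*(5/2))*(4 - 1) = 5*3 = 15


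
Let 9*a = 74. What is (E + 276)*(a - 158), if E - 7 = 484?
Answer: -1033916/9 ≈ -1.1488e+5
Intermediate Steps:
a = 74/9 (a = (⅑)*74 = 74/9 ≈ 8.2222)
E = 491 (E = 7 + 484 = 491)
(E + 276)*(a - 158) = (491 + 276)*(74/9 - 158) = 767*(-1348/9) = -1033916/9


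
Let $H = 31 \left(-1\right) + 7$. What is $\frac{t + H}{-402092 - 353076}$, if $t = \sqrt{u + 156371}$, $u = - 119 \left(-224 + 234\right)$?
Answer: $\frac{3}{94396} - \frac{\sqrt{155181}}{755168} \approx -0.00048986$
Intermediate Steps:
$H = -24$ ($H = -31 + 7 = -24$)
$u = -1190$ ($u = \left(-119\right) 10 = -1190$)
$t = \sqrt{155181}$ ($t = \sqrt{-1190 + 156371} = \sqrt{155181} \approx 393.93$)
$\frac{t + H}{-402092 - 353076} = \frac{\sqrt{155181} - 24}{-402092 - 353076} = \frac{-24 + \sqrt{155181}}{-755168} = \left(-24 + \sqrt{155181}\right) \left(- \frac{1}{755168}\right) = \frac{3}{94396} - \frac{\sqrt{155181}}{755168}$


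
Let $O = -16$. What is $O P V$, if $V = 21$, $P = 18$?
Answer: $-6048$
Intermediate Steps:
$O P V = \left(-16\right) 18 \cdot 21 = \left(-288\right) 21 = -6048$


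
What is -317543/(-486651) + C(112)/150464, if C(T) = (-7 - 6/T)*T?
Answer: 23697167831/36611728032 ≈ 0.64726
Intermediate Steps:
C(T) = T*(-7 - 6/T)
-317543/(-486651) + C(112)/150464 = -317543/(-486651) + (-6 - 7*112)/150464 = -317543*(-1/486651) + (-6 - 784)*(1/150464) = 317543/486651 - 790*1/150464 = 317543/486651 - 395/75232 = 23697167831/36611728032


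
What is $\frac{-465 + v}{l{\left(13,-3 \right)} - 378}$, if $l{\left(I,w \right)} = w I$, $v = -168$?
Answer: $\frac{211}{139} \approx 1.518$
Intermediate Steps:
$l{\left(I,w \right)} = I w$
$\frac{-465 + v}{l{\left(13,-3 \right)} - 378} = \frac{-465 - 168}{13 \left(-3\right) - 378} = - \frac{633}{-39 - 378} = - \frac{633}{-417} = \left(-633\right) \left(- \frac{1}{417}\right) = \frac{211}{139}$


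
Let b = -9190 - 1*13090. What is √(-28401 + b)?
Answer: I*√50681 ≈ 225.12*I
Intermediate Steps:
b = -22280 (b = -9190 - 13090 = -22280)
√(-28401 + b) = √(-28401 - 22280) = √(-50681) = I*√50681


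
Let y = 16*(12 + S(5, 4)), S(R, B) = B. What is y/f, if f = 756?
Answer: 64/189 ≈ 0.33862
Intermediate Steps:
y = 256 (y = 16*(12 + 4) = 16*16 = 256)
y/f = 256/756 = 256*(1/756) = 64/189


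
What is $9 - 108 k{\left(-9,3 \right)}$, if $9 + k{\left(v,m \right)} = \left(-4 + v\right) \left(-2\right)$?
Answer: $-1827$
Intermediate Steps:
$k{\left(v,m \right)} = -1 - 2 v$ ($k{\left(v,m \right)} = -9 + \left(-4 + v\right) \left(-2\right) = -9 - \left(-8 + 2 v\right) = -1 - 2 v$)
$9 - 108 k{\left(-9,3 \right)} = 9 - 108 \left(-1 - -18\right) = 9 - 108 \left(-1 + 18\right) = 9 - 1836 = -1827$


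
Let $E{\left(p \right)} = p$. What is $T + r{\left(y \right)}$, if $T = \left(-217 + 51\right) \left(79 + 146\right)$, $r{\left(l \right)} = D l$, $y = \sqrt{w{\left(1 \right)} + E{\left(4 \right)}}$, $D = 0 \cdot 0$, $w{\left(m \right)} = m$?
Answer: $-37350$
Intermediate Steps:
$D = 0$
$y = \sqrt{5}$ ($y = \sqrt{1 + 4} = \sqrt{5} \approx 2.2361$)
$r{\left(l \right)} = 0$ ($r{\left(l \right)} = 0 l = 0$)
$T = -37350$ ($T = \left(-166\right) 225 = -37350$)
$T + r{\left(y \right)} = -37350 + 0 = -37350$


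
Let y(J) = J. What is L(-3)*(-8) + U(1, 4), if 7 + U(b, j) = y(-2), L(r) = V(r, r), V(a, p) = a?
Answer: 15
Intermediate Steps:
L(r) = r
U(b, j) = -9 (U(b, j) = -7 - 2 = -9)
L(-3)*(-8) + U(1, 4) = -3*(-8) - 9 = 24 - 9 = 15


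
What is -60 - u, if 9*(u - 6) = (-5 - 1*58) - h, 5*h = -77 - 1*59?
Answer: -2791/45 ≈ -62.022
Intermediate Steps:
h = -136/5 (h = (-77 - 1*59)/5 = (-77 - 59)/5 = (⅕)*(-136) = -136/5 ≈ -27.200)
u = 91/45 (u = 6 + ((-5 - 1*58) - 1*(-136/5))/9 = 6 + ((-5 - 58) + 136/5)/9 = 6 + (-63 + 136/5)/9 = 6 + (⅑)*(-179/5) = 6 - 179/45 = 91/45 ≈ 2.0222)
-60 - u = -60 - 1*91/45 = -60 - 91/45 = -2791/45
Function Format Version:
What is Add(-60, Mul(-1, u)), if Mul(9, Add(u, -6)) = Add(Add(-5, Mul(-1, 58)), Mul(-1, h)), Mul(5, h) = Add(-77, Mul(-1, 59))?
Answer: Rational(-2791, 45) ≈ -62.022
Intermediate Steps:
h = Rational(-136, 5) (h = Mul(Rational(1, 5), Add(-77, Mul(-1, 59))) = Mul(Rational(1, 5), Add(-77, -59)) = Mul(Rational(1, 5), -136) = Rational(-136, 5) ≈ -27.200)
u = Rational(91, 45) (u = Add(6, Mul(Rational(1, 9), Add(Add(-5, Mul(-1, 58)), Mul(-1, Rational(-136, 5))))) = Add(6, Mul(Rational(1, 9), Add(Add(-5, -58), Rational(136, 5)))) = Add(6, Mul(Rational(1, 9), Add(-63, Rational(136, 5)))) = Add(6, Mul(Rational(1, 9), Rational(-179, 5))) = Add(6, Rational(-179, 45)) = Rational(91, 45) ≈ 2.0222)
Add(-60, Mul(-1, u)) = Add(-60, Mul(-1, Rational(91, 45))) = Add(-60, Rational(-91, 45)) = Rational(-2791, 45)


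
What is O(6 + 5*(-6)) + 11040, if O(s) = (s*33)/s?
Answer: 11073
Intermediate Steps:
O(s) = 33 (O(s) = (33*s)/s = 33)
O(6 + 5*(-6)) + 11040 = 33 + 11040 = 11073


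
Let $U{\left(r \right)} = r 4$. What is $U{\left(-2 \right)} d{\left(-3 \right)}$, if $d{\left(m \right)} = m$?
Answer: $24$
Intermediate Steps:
$U{\left(r \right)} = 4 r$
$U{\left(-2 \right)} d{\left(-3 \right)} = 4 \left(-2\right) \left(-3\right) = \left(-8\right) \left(-3\right) = 24$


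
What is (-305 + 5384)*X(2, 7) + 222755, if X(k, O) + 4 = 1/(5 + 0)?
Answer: 1017274/5 ≈ 2.0345e+5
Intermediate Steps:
X(k, O) = -19/5 (X(k, O) = -4 + 1/(5 + 0) = -4 + 1/5 = -19/5)
(-305 + 5384)*X(2, 7) + 222755 = (-305 + 5384)*(-19/5) + 222755 = 5079*(-19/5) + 222755 = -96501/5 + 222755 = 1017274/5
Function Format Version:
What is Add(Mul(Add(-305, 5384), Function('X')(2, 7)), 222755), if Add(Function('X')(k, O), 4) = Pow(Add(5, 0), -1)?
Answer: Rational(1017274, 5) ≈ 2.0345e+5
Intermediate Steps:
Function('X')(k, O) = Rational(-19, 5) (Function('X')(k, O) = Add(-4, Pow(Add(5, 0), -1)) = Add(-4, Pow(5, -1)) = Add(-4, Rational(1, 5)) = Rational(-19, 5))
Add(Mul(Add(-305, 5384), Function('X')(2, 7)), 222755) = Add(Mul(Add(-305, 5384), Rational(-19, 5)), 222755) = Add(Mul(5079, Rational(-19, 5)), 222755) = Add(Rational(-96501, 5), 222755) = Rational(1017274, 5)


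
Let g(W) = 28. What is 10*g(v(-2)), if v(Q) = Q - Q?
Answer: 280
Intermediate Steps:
v(Q) = 0
10*g(v(-2)) = 10*28 = 280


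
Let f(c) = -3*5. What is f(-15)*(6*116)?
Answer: -10440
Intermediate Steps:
f(c) = -15
f(-15)*(6*116) = -90*116 = -15*696 = -10440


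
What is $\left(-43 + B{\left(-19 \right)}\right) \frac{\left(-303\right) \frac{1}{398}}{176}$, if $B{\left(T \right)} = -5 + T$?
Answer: $\frac{20301}{70048} \approx 0.28982$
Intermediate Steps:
$\left(-43 + B{\left(-19 \right)}\right) \frac{\left(-303\right) \frac{1}{398}}{176} = \left(-43 - 24\right) \frac{\left(-303\right) \frac{1}{398}}{176} = \left(-43 - 24\right) \left(-303\right) \frac{1}{398} \cdot \frac{1}{176} = - 67 \left(\left(- \frac{303}{398}\right) \frac{1}{176}\right) = \left(-67\right) \left(- \frac{303}{70048}\right) = \frac{20301}{70048}$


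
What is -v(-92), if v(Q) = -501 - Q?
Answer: 409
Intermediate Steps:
-v(-92) = -(-501 - 1*(-92)) = -(-501 + 92) = -1*(-409) = 409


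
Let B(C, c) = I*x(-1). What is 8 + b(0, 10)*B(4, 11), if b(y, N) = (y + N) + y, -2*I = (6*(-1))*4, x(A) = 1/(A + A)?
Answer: -52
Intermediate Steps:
x(A) = 1/(2*A)
I = 12 (I = -6*(-1)*4/2 = -(-3)*4 = -½*(-24) = 12)
B(C, c) = -6 (B(C, c) = 12*((½)/(-1)) = 12*((½)*(-1)) = 12*(-½) = -6)
b(y, N) = N + 2*y (b(y, N) = (N + y) + y = N + 2*y)
8 + b(0, 10)*B(4, 11) = 8 + (10 + 2*0)*(-6) = 8 + (10 + 0)*(-6) = 8 + 10*(-6) = 8 - 60 = -52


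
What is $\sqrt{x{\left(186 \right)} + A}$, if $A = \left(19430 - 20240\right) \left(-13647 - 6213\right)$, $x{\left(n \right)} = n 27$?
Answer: $9 \sqrt{198662} \approx 4011.4$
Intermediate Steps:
$x{\left(n \right)} = 27 n$
$A = 16086600$ ($A = \left(-810\right) \left(-19860\right) = 16086600$)
$\sqrt{x{\left(186 \right)} + A} = \sqrt{27 \cdot 186 + 16086600} = \sqrt{5022 + 16086600} = \sqrt{16091622} = 9 \sqrt{198662}$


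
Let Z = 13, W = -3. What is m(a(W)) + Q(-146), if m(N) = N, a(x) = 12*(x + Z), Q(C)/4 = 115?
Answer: 580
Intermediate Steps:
Q(C) = 460 (Q(C) = 4*115 = 460)
a(x) = 156 + 12*x (a(x) = 12*(x + 13) = 12*(13 + x) = 156 + 12*x)
m(a(W)) + Q(-146) = (156 + 12*(-3)) + 460 = (156 - 36) + 460 = 120 + 460 = 580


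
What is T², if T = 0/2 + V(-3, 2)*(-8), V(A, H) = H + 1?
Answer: 576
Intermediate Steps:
V(A, H) = 1 + H
T = -24 (T = 0/2 + (1 + 2)*(-8) = 0*(½) + 3*(-8) = 0 - 24 = -24)
T² = (-24)² = 576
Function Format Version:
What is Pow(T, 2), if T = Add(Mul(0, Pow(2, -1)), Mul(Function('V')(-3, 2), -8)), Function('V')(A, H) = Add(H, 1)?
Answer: 576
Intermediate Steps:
Function('V')(A, H) = Add(1, H)
T = -24 (T = Add(Mul(0, Pow(2, -1)), Mul(Add(1, 2), -8)) = Add(Mul(0, Rational(1, 2)), Mul(3, -8)) = Add(0, -24) = -24)
Pow(T, 2) = Pow(-24, 2) = 576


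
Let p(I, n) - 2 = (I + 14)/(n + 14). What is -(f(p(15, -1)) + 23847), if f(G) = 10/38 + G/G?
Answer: -453117/19 ≈ -23848.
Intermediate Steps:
p(I, n) = 2 + (14 + I)/(14 + n) (p(I, n) = 2 + (I + 14)/(n + 14) = 2 + (14 + I)/(14 + n))
f(G) = 24/19 (f(G) = 10*(1/38) + 1 = 5/19 + 1 = 24/19)
-(f(p(15, -1)) + 23847) = -(24/19 + 23847) = -1*453117/19 = -453117/19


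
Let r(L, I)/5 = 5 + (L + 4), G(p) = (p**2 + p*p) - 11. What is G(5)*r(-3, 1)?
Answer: 1170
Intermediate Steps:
G(p) = -11 + 2*p**2 (G(p) = (p**2 + p**2) - 11 = 2*p**2 - 11 = -11 + 2*p**2)
r(L, I) = 45 + 5*L (r(L, I) = 5*(5 + (L + 4)) = 5*(5 + (4 + L)) = 5*(9 + L) = 45 + 5*L)
G(5)*r(-3, 1) = (-11 + 2*5**2)*(45 + 5*(-3)) = (-11 + 2*25)*(45 - 15) = (-11 + 50)*30 = 39*30 = 1170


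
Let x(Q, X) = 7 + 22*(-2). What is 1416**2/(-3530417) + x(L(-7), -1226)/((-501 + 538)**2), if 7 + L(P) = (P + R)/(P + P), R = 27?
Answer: -77717489/130625429 ≈ -0.59496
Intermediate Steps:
L(P) = -7 + (27 + P)/(2*P) (L(P) = -7 + (P + 27)/(P + P) = -7 + (27 + P)/((2*P)) = -7 + (27 + P)*(1/(2*P)) = -7 + (27 + P)/(2*P))
x(Q, X) = -37 (x(Q, X) = 7 - 44 = -37)
1416**2/(-3530417) + x(L(-7), -1226)/((-501 + 538)**2) = 1416**2/(-3530417) - 37/(-501 + 538)**2 = 2005056*(-1/3530417) - 37/(37**2) = -2005056/3530417 - 37/1369 = -2005056/3530417 - 37*1/1369 = -2005056/3530417 - 1/37 = -77717489/130625429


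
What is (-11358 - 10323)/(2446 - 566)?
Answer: -21681/1880 ≈ -11.532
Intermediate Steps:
(-11358 - 10323)/(2446 - 566) = -21681/1880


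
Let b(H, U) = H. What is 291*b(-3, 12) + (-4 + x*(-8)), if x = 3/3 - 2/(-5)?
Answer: -4441/5 ≈ -888.20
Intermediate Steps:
x = 7/5 (x = 3*(⅓) - 2*(-⅕) = 1 + ⅖ = 7/5 ≈ 1.4000)
291*b(-3, 12) + (-4 + x*(-8)) = 291*(-3) + (-4 + (7/5)*(-8)) = -873 + (-4 - 56/5) = -873 - 76/5 = -4441/5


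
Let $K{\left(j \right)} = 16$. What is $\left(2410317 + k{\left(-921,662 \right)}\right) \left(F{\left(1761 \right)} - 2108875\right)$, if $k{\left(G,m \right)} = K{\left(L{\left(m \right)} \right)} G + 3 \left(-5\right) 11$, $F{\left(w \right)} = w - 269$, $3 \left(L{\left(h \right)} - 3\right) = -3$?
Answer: $-5048058956328$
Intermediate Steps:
$L{\left(h \right)} = 2$ ($L{\left(h \right)} = 3 + \frac{1}{3} \left(-3\right) = 3 - 1 = 2$)
$F{\left(w \right)} = -269 + w$
$k{\left(G,m \right)} = -165 + 16 G$ ($k{\left(G,m \right)} = 16 G + 3 \left(-5\right) 11 = 16 G - 165 = -165 + 16 G$)
$\left(2410317 + k{\left(-921,662 \right)}\right) \left(F{\left(1761 \right)} - 2108875\right) = \left(2410317 + \left(-165 + 16 \left(-921\right)\right)\right) \left(\left(-269 + 1761\right) - 2108875\right) = \left(2410317 - 14901\right) \left(1492 - 2108875\right) = \left(2410317 - 14901\right) \left(-2107383\right) = 2395416 \left(-2107383\right) = -5048058956328$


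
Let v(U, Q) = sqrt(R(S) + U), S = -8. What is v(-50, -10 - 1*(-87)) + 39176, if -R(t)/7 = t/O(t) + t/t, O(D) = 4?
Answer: 39176 + I*sqrt(43) ≈ 39176.0 + 6.5574*I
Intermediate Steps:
R(t) = -7 - 7*t/4 (R(t) = -7*(t/4 + t/t) = -7*(t*(1/4) + 1) = -7*(t/4 + 1) = -7*(1 + t/4) = -7 - 7*t/4)
v(U, Q) = sqrt(7 + U) (v(U, Q) = sqrt((-7 - 7/4*(-8)) + U) = sqrt((-7 + 14) + U) = sqrt(7 + U))
v(-50, -10 - 1*(-87)) + 39176 = sqrt(7 - 50) + 39176 = sqrt(-43) + 39176 = I*sqrt(43) + 39176 = 39176 + I*sqrt(43)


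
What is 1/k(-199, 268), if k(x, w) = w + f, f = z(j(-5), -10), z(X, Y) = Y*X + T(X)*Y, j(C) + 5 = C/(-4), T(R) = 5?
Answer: 2/511 ≈ 0.0039139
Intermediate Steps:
j(C) = -5 - C/4 (j(C) = -5 + C/(-4) = -5 + C*(-¼) = -5 - C/4)
z(X, Y) = 5*Y + X*Y (z(X, Y) = Y*X + 5*Y = X*Y + 5*Y = 5*Y + X*Y)
f = -25/2 (f = -10*(5 + (-5 - ¼*(-5))) = -10*(5 + (-5 + 5/4)) = -10*(5 - 15/4) = -10*5/4 = -25/2 ≈ -12.500)
k(x, w) = -25/2 + w (k(x, w) = w - 25/2 = -25/2 + w)
1/k(-199, 268) = 1/(-25/2 + 268) = 1/(511/2) = 2/511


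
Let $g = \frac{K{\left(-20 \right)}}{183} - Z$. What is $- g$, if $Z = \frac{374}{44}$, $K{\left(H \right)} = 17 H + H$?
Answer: $\frac{1277}{122} \approx 10.467$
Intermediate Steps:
$K{\left(H \right)} = 18 H$
$Z = \frac{17}{2}$ ($Z = 374 \cdot \frac{1}{44} = \frac{17}{2} \approx 8.5$)
$g = - \frac{1277}{122}$ ($g = \frac{18 \left(-20\right)}{183} - \frac{17}{2} = \left(-360\right) \frac{1}{183} - \frac{17}{2} = - \frac{120}{61} - \frac{17}{2} = - \frac{1277}{122} \approx -10.467$)
$- g = \left(-1\right) \left(- \frac{1277}{122}\right) = \frac{1277}{122}$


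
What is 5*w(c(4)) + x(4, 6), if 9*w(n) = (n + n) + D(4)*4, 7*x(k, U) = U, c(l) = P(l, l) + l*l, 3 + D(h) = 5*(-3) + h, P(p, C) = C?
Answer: -506/63 ≈ -8.0317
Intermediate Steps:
D(h) = -18 + h (D(h) = -3 + (5*(-3) + h) = -3 + (-15 + h) = -18 + h)
c(l) = l + l² (c(l) = l + l*l = l + l²)
x(k, U) = U/7
w(n) = -56/9 + 2*n/9 (w(n) = ((n + n) + (-18 + 4)*4)/9 = (2*n - 14*4)/9 = (2*n - 56)/9 = (-56 + 2*n)/9 = -56/9 + 2*n/9)
5*w(c(4)) + x(4, 6) = 5*(-56/9 + 2*(4*(1 + 4))/9) + (⅐)*6 = 5*(-56/9 + 2*(4*5)/9) + 6/7 = 5*(-56/9 + (2/9)*20) + 6/7 = 5*(-56/9 + 40/9) + 6/7 = 5*(-16/9) + 6/7 = -80/9 + 6/7 = -506/63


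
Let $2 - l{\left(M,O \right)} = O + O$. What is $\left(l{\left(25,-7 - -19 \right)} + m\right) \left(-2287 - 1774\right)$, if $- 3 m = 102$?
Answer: $227416$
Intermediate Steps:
$m = -34$ ($m = \left(- \frac{1}{3}\right) 102 = -34$)
$l{\left(M,O \right)} = 2 - 2 O$ ($l{\left(M,O \right)} = 2 - \left(O + O\right) = 2 - 2 O$)
$\left(l{\left(25,-7 - -19 \right)} + m\right) \left(-2287 - 1774\right) = \left(\left(2 - 2 \left(-7 - -19\right)\right) - 34\right) \left(-2287 - 1774\right) = \left(\left(2 - 2 \left(-7 + 19\right)\right) - 34\right) \left(-4061\right) = \left(\left(2 - 24\right) - 34\right) \left(-4061\right) = \left(-22 - 34\right) \left(-4061\right) = \left(-56\right) \left(-4061\right) = 227416$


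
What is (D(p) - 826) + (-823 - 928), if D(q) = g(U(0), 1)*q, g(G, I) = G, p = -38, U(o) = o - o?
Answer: -2577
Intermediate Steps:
U(o) = 0
D(q) = 0 (D(q) = 0*q = 0)
(D(p) - 826) + (-823 - 928) = (0 - 826) + (-823 - 928) = -826 - 1751 = -2577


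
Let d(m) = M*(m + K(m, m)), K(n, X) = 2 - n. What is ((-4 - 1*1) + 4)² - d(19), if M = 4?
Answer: -7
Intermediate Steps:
d(m) = 8 (d(m) = 4*(m + (2 - m)) = 4*2 = 8)
((-4 - 1*1) + 4)² - d(19) = ((-4 - 1*1) + 4)² - 1*8 = ((-4 - 1) + 4)² - 8 = (-5 + 4)² - 8 = (-1)² - 8 = 1 - 8 = -7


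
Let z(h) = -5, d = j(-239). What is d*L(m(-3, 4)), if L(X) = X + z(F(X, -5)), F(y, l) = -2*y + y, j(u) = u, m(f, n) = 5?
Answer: 0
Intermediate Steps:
d = -239
F(y, l) = -y
L(X) = -5 + X (L(X) = X - 5 = -5 + X)
d*L(m(-3, 4)) = -239*(-5 + 5) = -239*0 = 0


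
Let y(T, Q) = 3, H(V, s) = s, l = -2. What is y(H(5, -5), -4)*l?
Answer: -6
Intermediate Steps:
y(H(5, -5), -4)*l = 3*(-2) = -6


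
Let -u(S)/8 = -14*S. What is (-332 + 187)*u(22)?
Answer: -357280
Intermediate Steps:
u(S) = 112*S (u(S) = -(-112)*S = 112*S)
(-332 + 187)*u(22) = (-332 + 187)*(112*22) = -145*2464 = -357280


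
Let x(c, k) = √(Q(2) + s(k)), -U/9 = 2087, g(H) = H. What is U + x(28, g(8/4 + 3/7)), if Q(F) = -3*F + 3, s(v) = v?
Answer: -18783 + 2*I*√7/7 ≈ -18783.0 + 0.75593*I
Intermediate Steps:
U = -18783 (U = -9*2087 = -18783)
Q(F) = 3 - 3*F
x(c, k) = √(-3 + k) (x(c, k) = √((3 - 3*2) + k) = √((3 - 6) + k) = √(-3 + k))
U + x(28, g(8/4 + 3/7)) = -18783 + √(-3 + (8/4 + 3/7)) = -18783 + √(-3 + (8*(¼) + 3*(⅐))) = -18783 + √(-3 + (2 + 3/7)) = -18783 + √(-3 + 17/7) = -18783 + √(-4/7) = -18783 + 2*I*√7/7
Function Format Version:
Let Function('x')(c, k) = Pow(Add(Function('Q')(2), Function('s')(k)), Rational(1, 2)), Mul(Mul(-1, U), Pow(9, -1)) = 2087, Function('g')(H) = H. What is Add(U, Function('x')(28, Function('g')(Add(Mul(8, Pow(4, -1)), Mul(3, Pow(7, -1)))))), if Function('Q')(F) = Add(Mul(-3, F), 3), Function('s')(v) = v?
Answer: Add(-18783, Mul(Rational(2, 7), I, Pow(7, Rational(1, 2)))) ≈ Add(-18783., Mul(0.75593, I))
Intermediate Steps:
U = -18783 (U = Mul(-9, 2087) = -18783)
Function('Q')(F) = Add(3, Mul(-3, F))
Function('x')(c, k) = Pow(Add(-3, k), Rational(1, 2)) (Function('x')(c, k) = Pow(Add(Add(3, Mul(-3, 2)), k), Rational(1, 2)) = Pow(Add(Add(3, -6), k), Rational(1, 2)) = Pow(Add(-3, k), Rational(1, 2)))
Add(U, Function('x')(28, Function('g')(Add(Mul(8, Pow(4, -1)), Mul(3, Pow(7, -1)))))) = Add(-18783, Pow(Add(-3, Add(Mul(8, Pow(4, -1)), Mul(3, Pow(7, -1)))), Rational(1, 2))) = Add(-18783, Pow(Add(-3, Add(Mul(8, Rational(1, 4)), Mul(3, Rational(1, 7)))), Rational(1, 2))) = Add(-18783, Pow(Add(-3, Add(2, Rational(3, 7))), Rational(1, 2))) = Add(-18783, Pow(Add(-3, Rational(17, 7)), Rational(1, 2))) = Add(-18783, Pow(Rational(-4, 7), Rational(1, 2))) = Add(-18783, Mul(Rational(2, 7), I, Pow(7, Rational(1, 2))))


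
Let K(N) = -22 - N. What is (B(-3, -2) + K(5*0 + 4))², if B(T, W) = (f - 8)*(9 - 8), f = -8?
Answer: 1764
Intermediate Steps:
B(T, W) = -16 (B(T, W) = (-8 - 8)*(9 - 8) = -16*1 = -16)
(B(-3, -2) + K(5*0 + 4))² = (-16 + (-22 - (5*0 + 4)))² = (-16 + (-22 - (0 + 4)))² = (-16 + (-22 - 1*4))² = (-16 + (-22 - 4))² = (-16 - 26)² = (-42)² = 1764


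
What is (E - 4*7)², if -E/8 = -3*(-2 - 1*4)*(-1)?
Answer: 13456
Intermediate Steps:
E = 144 (E = -8*(-3*(-2 - 1*4))*(-1) = -8*(-3*(-2 - 4))*(-1) = -8*(-3*(-6))*(-1) = -144*(-1) = -8*(-18) = 144)
(E - 4*7)² = (144 - 4*7)² = (144 - 28)² = 116² = 13456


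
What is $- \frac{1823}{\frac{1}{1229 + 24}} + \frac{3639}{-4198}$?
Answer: $- \frac{9589155001}{4198} \approx -2.2842 \cdot 10^{6}$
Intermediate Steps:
$- \frac{1823}{\frac{1}{1229 + 24}} + \frac{3639}{-4198} = - \frac{1823}{\frac{1}{1253}} + 3639 \left(- \frac{1}{4198}\right) = - 1823 \frac{1}{\frac{1}{1253}} - \frac{3639}{4198} = \left(-1823\right) 1253 - \frac{3639}{4198} = -2284219 - \frac{3639}{4198} = - \frac{9589155001}{4198}$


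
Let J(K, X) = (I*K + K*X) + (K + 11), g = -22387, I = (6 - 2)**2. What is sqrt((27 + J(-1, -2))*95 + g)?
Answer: I*sqrt(20202) ≈ 142.13*I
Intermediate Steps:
I = 16 (I = 4**2 = 16)
J(K, X) = 11 + 17*K + K*X (J(K, X) = (16*K + K*X) + (K + 11) = (16*K + K*X) + (11 + K) = 11 + 17*K + K*X)
sqrt((27 + J(-1, -2))*95 + g) = sqrt((27 + (11 + 17*(-1) - 1*(-2)))*95 - 22387) = sqrt((27 + (11 - 17 + 2))*95 - 22387) = sqrt((27 - 4)*95 - 22387) = sqrt(23*95 - 22387) = sqrt(2185 - 22387) = sqrt(-20202) = I*sqrt(20202)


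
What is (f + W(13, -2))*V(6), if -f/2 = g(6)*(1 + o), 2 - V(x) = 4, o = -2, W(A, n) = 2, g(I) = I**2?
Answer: -148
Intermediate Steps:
V(x) = -2 (V(x) = 2 - 1*4 = 2 - 4 = -2)
f = 72 (f = -2*6**2*(1 - 2) = -72*(-1) = -2*(-36) = 72)
(f + W(13, -2))*V(6) = (72 + 2)*(-2) = 74*(-2) = -148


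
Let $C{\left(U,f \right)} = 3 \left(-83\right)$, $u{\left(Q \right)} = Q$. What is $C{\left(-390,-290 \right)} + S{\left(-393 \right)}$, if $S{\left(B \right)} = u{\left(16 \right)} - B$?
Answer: $160$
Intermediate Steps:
$C{\left(U,f \right)} = -249$
$S{\left(B \right)} = 16 - B$
$C{\left(-390,-290 \right)} + S{\left(-393 \right)} = -249 + \left(16 - -393\right) = -249 + \left(16 + 393\right) = -249 + 409 = 160$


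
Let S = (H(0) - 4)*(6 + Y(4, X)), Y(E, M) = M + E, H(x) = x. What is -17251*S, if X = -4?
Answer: 414024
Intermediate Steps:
Y(E, M) = E + M
S = -24 (S = (0 - 4)*(6 + (4 - 4)) = -4*(6 + 0) = -4*6 = -24)
-17251*S = -17251*(-24) = 414024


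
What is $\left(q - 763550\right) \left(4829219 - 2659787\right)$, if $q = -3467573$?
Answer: $-9179133632136$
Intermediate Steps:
$\left(q - 763550\right) \left(4829219 - 2659787\right) = \left(-3467573 - 763550\right) \left(4829219 - 2659787\right) = \left(-4231123\right) 2169432 = -9179133632136$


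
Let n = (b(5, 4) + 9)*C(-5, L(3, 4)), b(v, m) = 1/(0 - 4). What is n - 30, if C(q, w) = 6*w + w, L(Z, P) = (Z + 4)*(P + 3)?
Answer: 11885/4 ≈ 2971.3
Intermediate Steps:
b(v, m) = -1/4 (b(v, m) = 1/(-4) = -1/4)
L(Z, P) = (3 + P)*(4 + Z) (L(Z, P) = (4 + Z)*(3 + P) = (3 + P)*(4 + Z))
C(q, w) = 7*w
n = 12005/4 (n = (-1/4 + 9)*(7*(12 + 3*3 + 4*4 + 4*3)) = 35*(7*(12 + 9 + 16 + 12))/4 = 35*(7*49)/4 = (35/4)*343 = 12005/4 ≈ 3001.3)
n - 30 = 12005/4 - 30 = 11885/4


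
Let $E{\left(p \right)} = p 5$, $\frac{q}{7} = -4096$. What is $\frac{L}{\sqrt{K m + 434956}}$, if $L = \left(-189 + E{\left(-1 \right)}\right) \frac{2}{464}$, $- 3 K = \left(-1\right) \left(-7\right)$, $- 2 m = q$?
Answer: $- \frac{97 \sqrt{903387}}{69861928} \approx -0.0013197$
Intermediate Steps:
$q = -28672$ ($q = 7 \left(-4096\right) = -28672$)
$m = 14336$ ($m = \left(- \frac{1}{2}\right) \left(-28672\right) = 14336$)
$E{\left(p \right)} = 5 p$
$K = - \frac{7}{3}$ ($K = - \frac{\left(-1\right) \left(-7\right)}{3} = \left(- \frac{1}{3}\right) 7 = - \frac{7}{3} \approx -2.3333$)
$L = - \frac{97}{116}$ ($L = \left(-189 + 5 \left(-1\right)\right) \frac{2}{464} = \left(-189 - 5\right) 2 \cdot \frac{1}{464} = \left(-194\right) \frac{1}{232} = - \frac{97}{116} \approx -0.83621$)
$\frac{L}{\sqrt{K m + 434956}} = - \frac{97}{116 \sqrt{\left(- \frac{7}{3}\right) 14336 + 434956}} = - \frac{97}{116 \sqrt{- \frac{100352}{3} + 434956}} = - \frac{97}{116 \sqrt{\frac{1204516}{3}}} = - \frac{97}{116 \frac{2 \sqrt{903387}}{3}} = - \frac{97 \frac{\sqrt{903387}}{602258}}{116} = - \frac{97 \sqrt{903387}}{69861928}$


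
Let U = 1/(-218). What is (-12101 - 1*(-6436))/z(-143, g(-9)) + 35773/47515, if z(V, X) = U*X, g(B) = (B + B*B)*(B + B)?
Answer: -29316618871/30789720 ≈ -952.16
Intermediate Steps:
g(B) = 2*B*(B + B²) (g(B) = (B + B²)*(2*B) = 2*B*(B + B²))
U = -1/218 ≈ -0.0045872
z(V, X) = -X/218
(-12101 - 1*(-6436))/z(-143, g(-9)) + 35773/47515 = (-12101 - 1*(-6436))/((-(-9)²*(1 - 9)/109)) + 35773/47515 = (-12101 + 6436)/((-81*(-8)/109)) + 35773*(1/47515) = -5665/((-1/218*(-1296))) + 35773/47515 = -5665/648/109 + 35773/47515 = -5665*109/648 + 35773/47515 = -617485/648 + 35773/47515 = -29316618871/30789720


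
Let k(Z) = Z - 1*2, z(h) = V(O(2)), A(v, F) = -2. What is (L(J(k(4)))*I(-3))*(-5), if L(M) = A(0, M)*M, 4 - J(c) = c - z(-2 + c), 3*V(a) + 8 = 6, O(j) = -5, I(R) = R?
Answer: -40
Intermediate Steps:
V(a) = -⅔ (V(a) = -8/3 + (⅓)*6 = -8/3 + 2 = -⅔)
z(h) = -⅔
k(Z) = -2 + Z (k(Z) = Z - 2 = -2 + Z)
J(c) = 10/3 - c (J(c) = 4 - (c - 1*(-⅔)) = 4 - (c + ⅔) = 4 - (⅔ + c) = 4 + (-⅔ - c) = 10/3 - c)
L(M) = -2*M
(L(J(k(4)))*I(-3))*(-5) = (-2*(10/3 - (-2 + 4))*(-3))*(-5) = (-2*(10/3 - 1*2)*(-3))*(-5) = (-2*(10/3 - 2)*(-3))*(-5) = (-2*4/3*(-3))*(-5) = -8/3*(-3)*(-5) = 8*(-5) = -40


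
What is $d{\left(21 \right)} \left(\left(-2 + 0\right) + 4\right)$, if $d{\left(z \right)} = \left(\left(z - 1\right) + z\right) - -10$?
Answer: $102$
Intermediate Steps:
$d{\left(z \right)} = 9 + 2 z$ ($d{\left(z \right)} = \left(\left(-1 + z\right) + z\right) + 10 = \left(-1 + 2 z\right) + 10 = 9 + 2 z$)
$d{\left(21 \right)} \left(\left(-2 + 0\right) + 4\right) = \left(9 + 2 \cdot 21\right) \left(\left(-2 + 0\right) + 4\right) = \left(9 + 42\right) \left(-2 + 4\right) = 51 \cdot 2 = 102$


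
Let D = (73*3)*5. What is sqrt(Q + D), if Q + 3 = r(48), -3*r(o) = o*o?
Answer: 18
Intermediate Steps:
r(o) = -o**2/3 (r(o) = -o*o/3 = -o**2/3)
Q = -771 (Q = -3 - 1/3*48**2 = -3 - 1/3*2304 = -3 - 768 = -771)
D = 1095 (D = 219*5 = 1095)
sqrt(Q + D) = sqrt(-771 + 1095) = sqrt(324) = 18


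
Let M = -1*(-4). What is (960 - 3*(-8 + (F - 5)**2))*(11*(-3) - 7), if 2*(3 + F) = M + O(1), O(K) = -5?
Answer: -30690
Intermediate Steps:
M = 4
F = -7/2 (F = -3 + (4 - 5)/2 = -3 + (1/2)*(-1) = -3 - 1/2 = -7/2 ≈ -3.5000)
(960 - 3*(-8 + (F - 5)**2))*(11*(-3) - 7) = (960 - 3*(-8 + (-7/2 - 5)**2))*(11*(-3) - 7) = (960 - 3*(-8 + (-17/2)**2))*(-33 - 7) = (960 - 3*(-8 + 289/4))*(-40) = (960 - 3*257/4)*(-40) = (960 - 771/4)*(-40) = (3069/4)*(-40) = -30690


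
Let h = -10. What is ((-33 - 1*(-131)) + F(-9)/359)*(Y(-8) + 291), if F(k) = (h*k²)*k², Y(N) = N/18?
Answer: -79569220/3231 ≈ -24627.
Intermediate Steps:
Y(N) = N/18 (Y(N) = N*(1/18) = N/18)
F(k) = -10*k⁴ (F(k) = (-10*k²)*k² = -10*k⁴)
((-33 - 1*(-131)) + F(-9)/359)*(Y(-8) + 291) = ((-33 - 1*(-131)) - 10*(-9)⁴/359)*((1/18)*(-8) + 291) = ((-33 + 131) - 10*6561*(1/359))*(-4/9 + 291) = (98 - 65610*1/359)*(2615/9) = (98 - 65610/359)*(2615/9) = -30428/359*2615/9 = -79569220/3231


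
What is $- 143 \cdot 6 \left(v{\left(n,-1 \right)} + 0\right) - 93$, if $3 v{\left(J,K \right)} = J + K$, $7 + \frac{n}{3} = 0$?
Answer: $6199$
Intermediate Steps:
$n = -21$ ($n = -21 + 3 \cdot 0 = -21 + 0 = -21$)
$v{\left(J,K \right)} = \frac{J}{3} + \frac{K}{3}$ ($v{\left(J,K \right)} = \frac{J + K}{3} = \frac{J}{3} + \frac{K}{3}$)
$- 143 \cdot 6 \left(v{\left(n,-1 \right)} + 0\right) - 93 = - 143 \cdot 6 \left(\left(\frac{1}{3} \left(-21\right) + \frac{1}{3} \left(-1\right)\right) + 0\right) - 93 = - 143 \cdot 6 \left(\left(-7 - \frac{1}{3}\right) + 0\right) - 93 = - 143 \cdot 6 \left(- \frac{22}{3} + 0\right) - 93 = - 143 \cdot 6 \left(- \frac{22}{3}\right) - 93 = \left(-143\right) \left(-44\right) - 93 = 6292 - 93 = 6199$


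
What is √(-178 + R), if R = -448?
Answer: I*√626 ≈ 25.02*I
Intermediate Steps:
√(-178 + R) = √(-178 - 448) = √(-626) = I*√626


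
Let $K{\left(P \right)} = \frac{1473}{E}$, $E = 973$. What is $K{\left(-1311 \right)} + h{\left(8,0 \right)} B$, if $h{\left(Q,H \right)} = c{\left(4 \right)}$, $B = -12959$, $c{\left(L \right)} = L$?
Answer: $- \frac{50434955}{973} \approx -51835.0$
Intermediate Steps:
$K{\left(P \right)} = \frac{1473}{973}$
$h{\left(Q,H \right)} = 4$
$K{\left(-1311 \right)} + h{\left(8,0 \right)} B = \frac{1473}{973} + 4 \left(-12959\right) = \frac{1473}{973} - 51836 = - \frac{50434955}{973}$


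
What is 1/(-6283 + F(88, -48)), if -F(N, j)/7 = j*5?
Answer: -1/4603 ≈ -0.00021725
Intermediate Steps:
F(N, j) = -35*j (F(N, j) = -7*j*5 = -35*j)
1/(-6283 + F(88, -48)) = 1/(-6283 - 35*(-48)) = 1/(-6283 + 1680) = 1/(-4603) = -1/4603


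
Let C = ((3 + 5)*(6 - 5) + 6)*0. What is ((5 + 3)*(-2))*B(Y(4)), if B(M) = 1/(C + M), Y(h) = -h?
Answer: 4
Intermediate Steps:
C = 0 (C = (8*1 + 6)*0 = (8 + 6)*0 = 14*0 = 0)
B(M) = 1/M (B(M) = 1/(0 + M) = 1/M)
((5 + 3)*(-2))*B(Y(4)) = ((5 + 3)*(-2))/((-1*4)) = (8*(-2))/(-4) = -16*(-1/4) = 4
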